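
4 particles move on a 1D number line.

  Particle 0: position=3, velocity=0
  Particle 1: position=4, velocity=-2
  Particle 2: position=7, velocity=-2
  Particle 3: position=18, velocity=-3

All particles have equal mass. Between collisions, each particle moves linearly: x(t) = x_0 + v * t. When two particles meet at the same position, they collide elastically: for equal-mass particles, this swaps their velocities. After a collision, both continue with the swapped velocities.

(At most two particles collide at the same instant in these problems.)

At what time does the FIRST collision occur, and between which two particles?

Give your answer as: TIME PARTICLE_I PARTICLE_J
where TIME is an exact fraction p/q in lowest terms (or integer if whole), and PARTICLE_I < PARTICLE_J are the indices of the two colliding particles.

Answer: 1/2 0 1

Derivation:
Pair (0,1): pos 3,4 vel 0,-2 -> gap=1, closing at 2/unit, collide at t=1/2
Pair (1,2): pos 4,7 vel -2,-2 -> not approaching (rel speed 0 <= 0)
Pair (2,3): pos 7,18 vel -2,-3 -> gap=11, closing at 1/unit, collide at t=11
Earliest collision: t=1/2 between 0 and 1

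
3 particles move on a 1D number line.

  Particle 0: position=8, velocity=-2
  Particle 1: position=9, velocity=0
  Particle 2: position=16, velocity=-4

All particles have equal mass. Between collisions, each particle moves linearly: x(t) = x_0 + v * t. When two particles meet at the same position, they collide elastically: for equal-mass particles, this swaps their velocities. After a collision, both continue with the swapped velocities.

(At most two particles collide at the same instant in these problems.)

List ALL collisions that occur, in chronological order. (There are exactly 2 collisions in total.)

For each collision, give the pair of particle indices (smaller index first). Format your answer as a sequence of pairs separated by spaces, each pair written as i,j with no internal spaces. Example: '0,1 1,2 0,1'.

Answer: 1,2 0,1

Derivation:
Collision at t=7/4: particles 1 and 2 swap velocities; positions: p0=9/2 p1=9 p2=9; velocities now: v0=-2 v1=-4 v2=0
Collision at t=4: particles 0 and 1 swap velocities; positions: p0=0 p1=0 p2=9; velocities now: v0=-4 v1=-2 v2=0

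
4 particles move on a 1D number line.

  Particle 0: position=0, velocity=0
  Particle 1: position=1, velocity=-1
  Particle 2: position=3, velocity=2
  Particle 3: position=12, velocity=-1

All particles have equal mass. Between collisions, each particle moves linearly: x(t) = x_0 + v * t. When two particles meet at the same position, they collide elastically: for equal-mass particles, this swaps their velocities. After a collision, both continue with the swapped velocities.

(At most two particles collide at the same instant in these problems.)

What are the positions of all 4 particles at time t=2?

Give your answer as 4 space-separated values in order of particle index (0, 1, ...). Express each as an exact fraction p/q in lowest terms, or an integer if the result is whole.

Collision at t=1: particles 0 and 1 swap velocities; positions: p0=0 p1=0 p2=5 p3=11; velocities now: v0=-1 v1=0 v2=2 v3=-1
Advance to t=2 (no further collisions before then); velocities: v0=-1 v1=0 v2=2 v3=-1; positions = -1 0 7 10

Answer: -1 0 7 10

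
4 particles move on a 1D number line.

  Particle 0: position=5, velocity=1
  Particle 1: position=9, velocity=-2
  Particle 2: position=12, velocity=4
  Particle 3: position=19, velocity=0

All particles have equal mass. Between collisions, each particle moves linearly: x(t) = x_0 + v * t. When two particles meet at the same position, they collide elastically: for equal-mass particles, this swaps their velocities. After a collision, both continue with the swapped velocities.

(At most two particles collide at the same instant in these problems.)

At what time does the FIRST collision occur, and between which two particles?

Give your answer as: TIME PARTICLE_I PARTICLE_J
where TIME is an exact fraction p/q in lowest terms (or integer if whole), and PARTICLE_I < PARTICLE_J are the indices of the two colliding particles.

Answer: 4/3 0 1

Derivation:
Pair (0,1): pos 5,9 vel 1,-2 -> gap=4, closing at 3/unit, collide at t=4/3
Pair (1,2): pos 9,12 vel -2,4 -> not approaching (rel speed -6 <= 0)
Pair (2,3): pos 12,19 vel 4,0 -> gap=7, closing at 4/unit, collide at t=7/4
Earliest collision: t=4/3 between 0 and 1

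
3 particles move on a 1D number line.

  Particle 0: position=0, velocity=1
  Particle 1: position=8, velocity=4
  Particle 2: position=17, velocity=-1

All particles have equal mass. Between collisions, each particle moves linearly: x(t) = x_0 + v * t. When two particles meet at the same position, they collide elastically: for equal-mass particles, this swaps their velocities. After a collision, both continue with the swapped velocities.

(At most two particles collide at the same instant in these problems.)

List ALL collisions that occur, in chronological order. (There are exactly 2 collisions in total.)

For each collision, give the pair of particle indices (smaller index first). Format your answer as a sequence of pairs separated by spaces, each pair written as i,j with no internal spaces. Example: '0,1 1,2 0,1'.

Collision at t=9/5: particles 1 and 2 swap velocities; positions: p0=9/5 p1=76/5 p2=76/5; velocities now: v0=1 v1=-1 v2=4
Collision at t=17/2: particles 0 and 1 swap velocities; positions: p0=17/2 p1=17/2 p2=42; velocities now: v0=-1 v1=1 v2=4

Answer: 1,2 0,1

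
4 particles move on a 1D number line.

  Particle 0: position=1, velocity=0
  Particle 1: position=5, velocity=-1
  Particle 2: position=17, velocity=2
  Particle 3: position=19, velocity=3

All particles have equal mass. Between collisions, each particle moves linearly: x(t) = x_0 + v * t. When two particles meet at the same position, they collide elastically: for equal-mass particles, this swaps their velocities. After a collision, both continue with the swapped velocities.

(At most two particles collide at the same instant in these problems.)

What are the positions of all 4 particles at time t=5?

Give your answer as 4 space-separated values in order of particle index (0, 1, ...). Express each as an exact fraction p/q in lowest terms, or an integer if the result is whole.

Collision at t=4: particles 0 and 1 swap velocities; positions: p0=1 p1=1 p2=25 p3=31; velocities now: v0=-1 v1=0 v2=2 v3=3
Advance to t=5 (no further collisions before then); velocities: v0=-1 v1=0 v2=2 v3=3; positions = 0 1 27 34

Answer: 0 1 27 34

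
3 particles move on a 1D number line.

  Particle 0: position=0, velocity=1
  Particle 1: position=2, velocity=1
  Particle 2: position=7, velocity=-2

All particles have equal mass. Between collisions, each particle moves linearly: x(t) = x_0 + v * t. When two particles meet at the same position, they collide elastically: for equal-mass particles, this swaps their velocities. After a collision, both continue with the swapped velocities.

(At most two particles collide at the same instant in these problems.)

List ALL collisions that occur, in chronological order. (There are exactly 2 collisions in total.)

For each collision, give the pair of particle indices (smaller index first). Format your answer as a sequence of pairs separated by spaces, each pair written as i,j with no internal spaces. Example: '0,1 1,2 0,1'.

Collision at t=5/3: particles 1 and 2 swap velocities; positions: p0=5/3 p1=11/3 p2=11/3; velocities now: v0=1 v1=-2 v2=1
Collision at t=7/3: particles 0 and 1 swap velocities; positions: p0=7/3 p1=7/3 p2=13/3; velocities now: v0=-2 v1=1 v2=1

Answer: 1,2 0,1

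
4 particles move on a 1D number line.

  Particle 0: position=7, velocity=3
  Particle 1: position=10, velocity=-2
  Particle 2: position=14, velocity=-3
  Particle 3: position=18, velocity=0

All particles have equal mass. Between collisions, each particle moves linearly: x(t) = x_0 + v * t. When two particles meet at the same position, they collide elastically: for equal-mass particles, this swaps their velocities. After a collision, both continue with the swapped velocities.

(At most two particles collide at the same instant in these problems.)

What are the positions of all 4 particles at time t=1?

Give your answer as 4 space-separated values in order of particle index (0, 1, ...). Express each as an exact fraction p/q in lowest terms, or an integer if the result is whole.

Collision at t=3/5: particles 0 and 1 swap velocities; positions: p0=44/5 p1=44/5 p2=61/5 p3=18; velocities now: v0=-2 v1=3 v2=-3 v3=0
Advance to t=1 (no further collisions before then); velocities: v0=-2 v1=3 v2=-3 v3=0; positions = 8 10 11 18

Answer: 8 10 11 18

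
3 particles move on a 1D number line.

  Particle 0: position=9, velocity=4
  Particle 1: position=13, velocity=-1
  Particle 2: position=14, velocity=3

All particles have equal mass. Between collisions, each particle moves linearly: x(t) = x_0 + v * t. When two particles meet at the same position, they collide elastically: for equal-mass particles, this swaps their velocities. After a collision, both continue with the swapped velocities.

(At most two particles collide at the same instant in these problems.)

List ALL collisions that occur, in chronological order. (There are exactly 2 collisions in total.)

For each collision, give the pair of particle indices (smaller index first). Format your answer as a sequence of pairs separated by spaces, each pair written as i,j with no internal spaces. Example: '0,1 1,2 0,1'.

Answer: 0,1 1,2

Derivation:
Collision at t=4/5: particles 0 and 1 swap velocities; positions: p0=61/5 p1=61/5 p2=82/5; velocities now: v0=-1 v1=4 v2=3
Collision at t=5: particles 1 and 2 swap velocities; positions: p0=8 p1=29 p2=29; velocities now: v0=-1 v1=3 v2=4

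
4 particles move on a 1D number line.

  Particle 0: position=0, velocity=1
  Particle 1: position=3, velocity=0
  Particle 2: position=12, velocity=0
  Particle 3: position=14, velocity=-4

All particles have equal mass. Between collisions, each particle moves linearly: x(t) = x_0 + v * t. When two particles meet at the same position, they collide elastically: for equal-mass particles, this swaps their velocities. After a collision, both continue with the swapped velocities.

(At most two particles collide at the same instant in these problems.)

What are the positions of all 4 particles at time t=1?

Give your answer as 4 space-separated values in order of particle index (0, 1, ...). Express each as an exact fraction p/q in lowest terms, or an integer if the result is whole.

Collision at t=1/2: particles 2 and 3 swap velocities; positions: p0=1/2 p1=3 p2=12 p3=12; velocities now: v0=1 v1=0 v2=-4 v3=0
Advance to t=1 (no further collisions before then); velocities: v0=1 v1=0 v2=-4 v3=0; positions = 1 3 10 12

Answer: 1 3 10 12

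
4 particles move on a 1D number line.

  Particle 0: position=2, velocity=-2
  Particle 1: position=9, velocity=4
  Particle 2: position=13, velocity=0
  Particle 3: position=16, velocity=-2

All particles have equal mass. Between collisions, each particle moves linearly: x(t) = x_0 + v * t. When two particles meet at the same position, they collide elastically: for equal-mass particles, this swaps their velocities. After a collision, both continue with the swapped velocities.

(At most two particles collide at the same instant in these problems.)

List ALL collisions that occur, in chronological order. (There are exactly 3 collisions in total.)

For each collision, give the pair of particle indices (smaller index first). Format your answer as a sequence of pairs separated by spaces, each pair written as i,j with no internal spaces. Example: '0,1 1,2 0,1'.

Collision at t=1: particles 1 and 2 swap velocities; positions: p0=0 p1=13 p2=13 p3=14; velocities now: v0=-2 v1=0 v2=4 v3=-2
Collision at t=7/6: particles 2 and 3 swap velocities; positions: p0=-1/3 p1=13 p2=41/3 p3=41/3; velocities now: v0=-2 v1=0 v2=-2 v3=4
Collision at t=3/2: particles 1 and 2 swap velocities; positions: p0=-1 p1=13 p2=13 p3=15; velocities now: v0=-2 v1=-2 v2=0 v3=4

Answer: 1,2 2,3 1,2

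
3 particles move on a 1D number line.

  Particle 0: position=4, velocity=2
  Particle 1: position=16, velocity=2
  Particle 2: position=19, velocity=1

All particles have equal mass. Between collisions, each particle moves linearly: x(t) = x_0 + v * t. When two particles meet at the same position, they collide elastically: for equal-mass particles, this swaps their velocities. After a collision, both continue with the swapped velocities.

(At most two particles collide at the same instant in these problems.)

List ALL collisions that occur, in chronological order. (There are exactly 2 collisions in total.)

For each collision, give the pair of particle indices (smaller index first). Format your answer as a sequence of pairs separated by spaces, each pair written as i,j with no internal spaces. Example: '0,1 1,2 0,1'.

Answer: 1,2 0,1

Derivation:
Collision at t=3: particles 1 and 2 swap velocities; positions: p0=10 p1=22 p2=22; velocities now: v0=2 v1=1 v2=2
Collision at t=15: particles 0 and 1 swap velocities; positions: p0=34 p1=34 p2=46; velocities now: v0=1 v1=2 v2=2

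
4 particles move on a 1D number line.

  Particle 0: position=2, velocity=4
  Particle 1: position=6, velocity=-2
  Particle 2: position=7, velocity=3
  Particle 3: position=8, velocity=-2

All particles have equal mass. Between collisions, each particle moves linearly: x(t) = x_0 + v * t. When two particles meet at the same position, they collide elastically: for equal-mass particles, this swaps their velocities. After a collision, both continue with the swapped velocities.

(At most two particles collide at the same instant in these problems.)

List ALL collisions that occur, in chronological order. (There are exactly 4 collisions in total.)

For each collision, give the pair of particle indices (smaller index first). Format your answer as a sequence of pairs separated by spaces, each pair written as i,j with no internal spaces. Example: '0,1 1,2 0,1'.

Answer: 2,3 0,1 1,2 2,3

Derivation:
Collision at t=1/5: particles 2 and 3 swap velocities; positions: p0=14/5 p1=28/5 p2=38/5 p3=38/5; velocities now: v0=4 v1=-2 v2=-2 v3=3
Collision at t=2/3: particles 0 and 1 swap velocities; positions: p0=14/3 p1=14/3 p2=20/3 p3=9; velocities now: v0=-2 v1=4 v2=-2 v3=3
Collision at t=1: particles 1 and 2 swap velocities; positions: p0=4 p1=6 p2=6 p3=10; velocities now: v0=-2 v1=-2 v2=4 v3=3
Collision at t=5: particles 2 and 3 swap velocities; positions: p0=-4 p1=-2 p2=22 p3=22; velocities now: v0=-2 v1=-2 v2=3 v3=4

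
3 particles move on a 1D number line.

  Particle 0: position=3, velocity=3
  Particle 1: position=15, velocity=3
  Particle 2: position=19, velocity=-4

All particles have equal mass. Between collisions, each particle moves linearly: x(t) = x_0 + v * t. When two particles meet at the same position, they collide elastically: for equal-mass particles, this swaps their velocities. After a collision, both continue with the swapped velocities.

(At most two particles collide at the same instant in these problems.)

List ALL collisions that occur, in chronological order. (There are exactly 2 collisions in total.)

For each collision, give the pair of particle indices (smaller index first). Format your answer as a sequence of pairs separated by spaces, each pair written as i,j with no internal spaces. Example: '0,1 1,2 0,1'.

Collision at t=4/7: particles 1 and 2 swap velocities; positions: p0=33/7 p1=117/7 p2=117/7; velocities now: v0=3 v1=-4 v2=3
Collision at t=16/7: particles 0 and 1 swap velocities; positions: p0=69/7 p1=69/7 p2=153/7; velocities now: v0=-4 v1=3 v2=3

Answer: 1,2 0,1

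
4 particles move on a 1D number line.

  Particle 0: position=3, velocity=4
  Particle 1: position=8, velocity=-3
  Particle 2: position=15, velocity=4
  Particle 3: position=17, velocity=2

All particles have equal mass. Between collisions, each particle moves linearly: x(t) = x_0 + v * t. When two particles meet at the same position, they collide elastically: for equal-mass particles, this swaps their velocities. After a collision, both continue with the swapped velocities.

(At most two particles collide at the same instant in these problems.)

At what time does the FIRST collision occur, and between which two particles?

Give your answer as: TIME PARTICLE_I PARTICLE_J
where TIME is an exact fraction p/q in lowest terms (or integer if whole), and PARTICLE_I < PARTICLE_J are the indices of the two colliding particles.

Pair (0,1): pos 3,8 vel 4,-3 -> gap=5, closing at 7/unit, collide at t=5/7
Pair (1,2): pos 8,15 vel -3,4 -> not approaching (rel speed -7 <= 0)
Pair (2,3): pos 15,17 vel 4,2 -> gap=2, closing at 2/unit, collide at t=1
Earliest collision: t=5/7 between 0 and 1

Answer: 5/7 0 1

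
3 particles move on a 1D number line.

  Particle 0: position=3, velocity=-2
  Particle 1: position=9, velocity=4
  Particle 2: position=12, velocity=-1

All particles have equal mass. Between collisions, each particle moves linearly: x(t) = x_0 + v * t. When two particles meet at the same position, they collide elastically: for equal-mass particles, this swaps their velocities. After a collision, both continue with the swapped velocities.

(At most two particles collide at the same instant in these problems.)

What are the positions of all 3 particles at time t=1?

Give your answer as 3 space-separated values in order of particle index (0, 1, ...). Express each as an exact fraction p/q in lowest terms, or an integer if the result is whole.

Collision at t=3/5: particles 1 and 2 swap velocities; positions: p0=9/5 p1=57/5 p2=57/5; velocities now: v0=-2 v1=-1 v2=4
Advance to t=1 (no further collisions before then); velocities: v0=-2 v1=-1 v2=4; positions = 1 11 13

Answer: 1 11 13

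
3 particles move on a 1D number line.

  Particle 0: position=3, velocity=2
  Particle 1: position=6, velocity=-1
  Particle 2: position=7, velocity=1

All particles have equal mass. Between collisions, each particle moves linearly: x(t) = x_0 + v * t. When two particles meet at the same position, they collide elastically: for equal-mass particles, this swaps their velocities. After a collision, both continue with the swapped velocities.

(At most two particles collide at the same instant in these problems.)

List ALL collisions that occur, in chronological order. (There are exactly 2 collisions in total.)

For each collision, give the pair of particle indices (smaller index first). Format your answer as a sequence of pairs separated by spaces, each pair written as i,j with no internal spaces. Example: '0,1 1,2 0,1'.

Collision at t=1: particles 0 and 1 swap velocities; positions: p0=5 p1=5 p2=8; velocities now: v0=-1 v1=2 v2=1
Collision at t=4: particles 1 and 2 swap velocities; positions: p0=2 p1=11 p2=11; velocities now: v0=-1 v1=1 v2=2

Answer: 0,1 1,2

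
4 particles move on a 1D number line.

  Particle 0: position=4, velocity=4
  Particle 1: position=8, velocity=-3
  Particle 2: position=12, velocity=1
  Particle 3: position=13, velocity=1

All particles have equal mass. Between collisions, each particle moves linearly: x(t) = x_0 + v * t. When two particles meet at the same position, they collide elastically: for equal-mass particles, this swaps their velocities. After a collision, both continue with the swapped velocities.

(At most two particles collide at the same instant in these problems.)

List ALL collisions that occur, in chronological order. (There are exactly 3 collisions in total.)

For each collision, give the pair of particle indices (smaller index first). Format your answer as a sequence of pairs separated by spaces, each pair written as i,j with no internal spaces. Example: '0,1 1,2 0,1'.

Answer: 0,1 1,2 2,3

Derivation:
Collision at t=4/7: particles 0 and 1 swap velocities; positions: p0=44/7 p1=44/7 p2=88/7 p3=95/7; velocities now: v0=-3 v1=4 v2=1 v3=1
Collision at t=8/3: particles 1 and 2 swap velocities; positions: p0=0 p1=44/3 p2=44/3 p3=47/3; velocities now: v0=-3 v1=1 v2=4 v3=1
Collision at t=3: particles 2 and 3 swap velocities; positions: p0=-1 p1=15 p2=16 p3=16; velocities now: v0=-3 v1=1 v2=1 v3=4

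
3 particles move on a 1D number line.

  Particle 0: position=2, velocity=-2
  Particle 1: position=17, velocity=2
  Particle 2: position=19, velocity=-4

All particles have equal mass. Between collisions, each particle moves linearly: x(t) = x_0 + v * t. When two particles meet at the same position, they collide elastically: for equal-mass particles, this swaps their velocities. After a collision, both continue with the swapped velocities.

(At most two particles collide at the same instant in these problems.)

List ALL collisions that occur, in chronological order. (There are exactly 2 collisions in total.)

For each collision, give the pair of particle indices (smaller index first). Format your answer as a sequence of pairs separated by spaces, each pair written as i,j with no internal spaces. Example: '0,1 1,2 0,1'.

Answer: 1,2 0,1

Derivation:
Collision at t=1/3: particles 1 and 2 swap velocities; positions: p0=4/3 p1=53/3 p2=53/3; velocities now: v0=-2 v1=-4 v2=2
Collision at t=17/2: particles 0 and 1 swap velocities; positions: p0=-15 p1=-15 p2=34; velocities now: v0=-4 v1=-2 v2=2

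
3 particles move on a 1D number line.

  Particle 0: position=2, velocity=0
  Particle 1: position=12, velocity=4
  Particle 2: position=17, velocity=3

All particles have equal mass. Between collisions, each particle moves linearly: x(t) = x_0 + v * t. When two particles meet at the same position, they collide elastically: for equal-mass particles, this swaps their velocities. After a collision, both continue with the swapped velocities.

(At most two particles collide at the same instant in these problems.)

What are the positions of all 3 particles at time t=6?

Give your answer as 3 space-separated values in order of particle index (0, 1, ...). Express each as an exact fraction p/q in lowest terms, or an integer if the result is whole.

Collision at t=5: particles 1 and 2 swap velocities; positions: p0=2 p1=32 p2=32; velocities now: v0=0 v1=3 v2=4
Advance to t=6 (no further collisions before then); velocities: v0=0 v1=3 v2=4; positions = 2 35 36

Answer: 2 35 36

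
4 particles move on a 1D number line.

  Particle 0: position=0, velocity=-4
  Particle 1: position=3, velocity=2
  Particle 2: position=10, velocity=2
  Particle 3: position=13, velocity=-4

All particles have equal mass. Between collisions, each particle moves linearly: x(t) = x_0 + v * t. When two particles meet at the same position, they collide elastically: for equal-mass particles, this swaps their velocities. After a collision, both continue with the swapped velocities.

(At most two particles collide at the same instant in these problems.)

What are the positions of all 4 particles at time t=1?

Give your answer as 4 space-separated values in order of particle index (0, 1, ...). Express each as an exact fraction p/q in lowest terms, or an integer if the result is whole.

Collision at t=1/2: particles 2 and 3 swap velocities; positions: p0=-2 p1=4 p2=11 p3=11; velocities now: v0=-4 v1=2 v2=-4 v3=2
Advance to t=1 (no further collisions before then); velocities: v0=-4 v1=2 v2=-4 v3=2; positions = -4 5 9 12

Answer: -4 5 9 12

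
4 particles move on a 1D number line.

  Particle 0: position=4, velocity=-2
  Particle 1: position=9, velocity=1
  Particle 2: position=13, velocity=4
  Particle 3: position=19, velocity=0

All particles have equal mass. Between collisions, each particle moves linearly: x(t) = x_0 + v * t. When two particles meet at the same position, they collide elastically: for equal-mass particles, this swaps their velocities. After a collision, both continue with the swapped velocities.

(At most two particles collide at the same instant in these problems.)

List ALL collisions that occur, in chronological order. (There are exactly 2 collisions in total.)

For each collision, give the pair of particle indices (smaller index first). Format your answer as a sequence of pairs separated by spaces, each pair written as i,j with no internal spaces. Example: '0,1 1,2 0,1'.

Answer: 2,3 1,2

Derivation:
Collision at t=3/2: particles 2 and 3 swap velocities; positions: p0=1 p1=21/2 p2=19 p3=19; velocities now: v0=-2 v1=1 v2=0 v3=4
Collision at t=10: particles 1 and 2 swap velocities; positions: p0=-16 p1=19 p2=19 p3=53; velocities now: v0=-2 v1=0 v2=1 v3=4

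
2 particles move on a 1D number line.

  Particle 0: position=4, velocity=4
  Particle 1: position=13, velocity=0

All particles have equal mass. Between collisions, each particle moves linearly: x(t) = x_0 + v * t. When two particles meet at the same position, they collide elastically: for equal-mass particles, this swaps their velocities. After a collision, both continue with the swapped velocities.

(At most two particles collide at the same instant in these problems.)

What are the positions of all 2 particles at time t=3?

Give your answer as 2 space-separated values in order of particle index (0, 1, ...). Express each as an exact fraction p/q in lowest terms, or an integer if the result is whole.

Collision at t=9/4: particles 0 and 1 swap velocities; positions: p0=13 p1=13; velocities now: v0=0 v1=4
Advance to t=3 (no further collisions before then); velocities: v0=0 v1=4; positions = 13 16

Answer: 13 16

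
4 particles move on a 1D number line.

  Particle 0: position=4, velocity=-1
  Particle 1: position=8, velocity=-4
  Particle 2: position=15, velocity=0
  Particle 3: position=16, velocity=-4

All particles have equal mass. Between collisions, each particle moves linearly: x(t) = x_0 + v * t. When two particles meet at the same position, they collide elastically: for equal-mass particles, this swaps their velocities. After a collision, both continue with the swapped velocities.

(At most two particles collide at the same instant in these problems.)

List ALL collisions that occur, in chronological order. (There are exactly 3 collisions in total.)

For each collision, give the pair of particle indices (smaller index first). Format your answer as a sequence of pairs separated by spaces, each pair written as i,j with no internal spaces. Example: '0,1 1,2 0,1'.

Answer: 2,3 0,1 1,2

Derivation:
Collision at t=1/4: particles 2 and 3 swap velocities; positions: p0=15/4 p1=7 p2=15 p3=15; velocities now: v0=-1 v1=-4 v2=-4 v3=0
Collision at t=4/3: particles 0 and 1 swap velocities; positions: p0=8/3 p1=8/3 p2=32/3 p3=15; velocities now: v0=-4 v1=-1 v2=-4 v3=0
Collision at t=4: particles 1 and 2 swap velocities; positions: p0=-8 p1=0 p2=0 p3=15; velocities now: v0=-4 v1=-4 v2=-1 v3=0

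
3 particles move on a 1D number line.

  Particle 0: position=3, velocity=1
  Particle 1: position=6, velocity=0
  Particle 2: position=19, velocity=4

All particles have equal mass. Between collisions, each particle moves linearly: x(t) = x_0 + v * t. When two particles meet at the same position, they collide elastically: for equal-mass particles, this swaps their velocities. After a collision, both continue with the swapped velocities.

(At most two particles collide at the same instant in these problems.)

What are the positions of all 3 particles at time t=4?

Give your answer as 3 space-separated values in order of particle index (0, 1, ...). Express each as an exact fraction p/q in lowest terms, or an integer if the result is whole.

Collision at t=3: particles 0 and 1 swap velocities; positions: p0=6 p1=6 p2=31; velocities now: v0=0 v1=1 v2=4
Advance to t=4 (no further collisions before then); velocities: v0=0 v1=1 v2=4; positions = 6 7 35

Answer: 6 7 35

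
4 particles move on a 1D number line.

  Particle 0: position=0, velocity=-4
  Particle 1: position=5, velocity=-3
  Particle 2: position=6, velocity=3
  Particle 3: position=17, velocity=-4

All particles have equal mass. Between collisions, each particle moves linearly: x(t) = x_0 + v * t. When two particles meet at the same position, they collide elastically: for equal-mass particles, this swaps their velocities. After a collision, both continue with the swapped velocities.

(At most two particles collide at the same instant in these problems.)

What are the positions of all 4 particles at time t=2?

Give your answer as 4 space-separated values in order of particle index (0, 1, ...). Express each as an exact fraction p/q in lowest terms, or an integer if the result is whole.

Answer: -8 -1 9 12

Derivation:
Collision at t=11/7: particles 2 and 3 swap velocities; positions: p0=-44/7 p1=2/7 p2=75/7 p3=75/7; velocities now: v0=-4 v1=-3 v2=-4 v3=3
Advance to t=2 (no further collisions before then); velocities: v0=-4 v1=-3 v2=-4 v3=3; positions = -8 -1 9 12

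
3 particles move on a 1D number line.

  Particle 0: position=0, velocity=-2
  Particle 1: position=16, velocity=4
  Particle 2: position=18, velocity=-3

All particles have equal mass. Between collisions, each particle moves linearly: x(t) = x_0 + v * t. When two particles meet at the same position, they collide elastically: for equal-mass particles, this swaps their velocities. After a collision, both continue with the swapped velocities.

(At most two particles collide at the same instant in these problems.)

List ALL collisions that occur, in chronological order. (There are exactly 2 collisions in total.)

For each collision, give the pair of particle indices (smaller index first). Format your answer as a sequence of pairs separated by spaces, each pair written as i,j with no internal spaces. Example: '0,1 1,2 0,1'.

Collision at t=2/7: particles 1 and 2 swap velocities; positions: p0=-4/7 p1=120/7 p2=120/7; velocities now: v0=-2 v1=-3 v2=4
Collision at t=18: particles 0 and 1 swap velocities; positions: p0=-36 p1=-36 p2=88; velocities now: v0=-3 v1=-2 v2=4

Answer: 1,2 0,1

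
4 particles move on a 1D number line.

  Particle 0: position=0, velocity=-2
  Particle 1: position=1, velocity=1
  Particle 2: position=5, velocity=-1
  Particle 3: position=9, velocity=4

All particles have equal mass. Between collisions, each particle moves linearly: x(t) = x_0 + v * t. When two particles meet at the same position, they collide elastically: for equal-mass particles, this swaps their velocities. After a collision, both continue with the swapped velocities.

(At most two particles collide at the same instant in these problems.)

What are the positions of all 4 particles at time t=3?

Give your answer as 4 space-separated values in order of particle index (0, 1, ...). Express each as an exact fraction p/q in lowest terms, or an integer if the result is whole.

Answer: -6 2 4 21

Derivation:
Collision at t=2: particles 1 and 2 swap velocities; positions: p0=-4 p1=3 p2=3 p3=17; velocities now: v0=-2 v1=-1 v2=1 v3=4
Advance to t=3 (no further collisions before then); velocities: v0=-2 v1=-1 v2=1 v3=4; positions = -6 2 4 21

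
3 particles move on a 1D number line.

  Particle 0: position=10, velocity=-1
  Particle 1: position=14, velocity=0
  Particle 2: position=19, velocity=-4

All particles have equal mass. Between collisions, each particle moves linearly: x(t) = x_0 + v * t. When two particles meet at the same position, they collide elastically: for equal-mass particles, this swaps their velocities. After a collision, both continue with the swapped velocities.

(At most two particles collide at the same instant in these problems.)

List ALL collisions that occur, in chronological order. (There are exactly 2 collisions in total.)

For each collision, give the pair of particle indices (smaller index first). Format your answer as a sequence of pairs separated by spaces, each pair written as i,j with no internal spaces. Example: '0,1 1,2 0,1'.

Collision at t=5/4: particles 1 and 2 swap velocities; positions: p0=35/4 p1=14 p2=14; velocities now: v0=-1 v1=-4 v2=0
Collision at t=3: particles 0 and 1 swap velocities; positions: p0=7 p1=7 p2=14; velocities now: v0=-4 v1=-1 v2=0

Answer: 1,2 0,1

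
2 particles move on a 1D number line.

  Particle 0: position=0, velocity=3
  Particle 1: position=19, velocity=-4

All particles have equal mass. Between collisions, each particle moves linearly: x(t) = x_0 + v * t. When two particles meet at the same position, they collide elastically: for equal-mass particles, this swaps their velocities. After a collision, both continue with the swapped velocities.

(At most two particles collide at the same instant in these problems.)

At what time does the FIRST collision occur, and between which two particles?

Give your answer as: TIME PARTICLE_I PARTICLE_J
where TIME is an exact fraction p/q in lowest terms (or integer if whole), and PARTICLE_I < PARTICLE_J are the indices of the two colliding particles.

Pair (0,1): pos 0,19 vel 3,-4 -> gap=19, closing at 7/unit, collide at t=19/7
Earliest collision: t=19/7 between 0 and 1

Answer: 19/7 0 1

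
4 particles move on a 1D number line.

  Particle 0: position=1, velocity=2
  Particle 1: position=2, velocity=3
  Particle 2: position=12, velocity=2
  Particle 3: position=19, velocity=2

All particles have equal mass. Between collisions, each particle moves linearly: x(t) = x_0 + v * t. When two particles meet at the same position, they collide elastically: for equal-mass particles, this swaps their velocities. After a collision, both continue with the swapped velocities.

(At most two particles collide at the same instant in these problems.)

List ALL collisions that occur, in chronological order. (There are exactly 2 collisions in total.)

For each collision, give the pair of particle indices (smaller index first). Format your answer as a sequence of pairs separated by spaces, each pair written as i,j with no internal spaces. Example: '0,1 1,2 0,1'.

Answer: 1,2 2,3

Derivation:
Collision at t=10: particles 1 and 2 swap velocities; positions: p0=21 p1=32 p2=32 p3=39; velocities now: v0=2 v1=2 v2=3 v3=2
Collision at t=17: particles 2 and 3 swap velocities; positions: p0=35 p1=46 p2=53 p3=53; velocities now: v0=2 v1=2 v2=2 v3=3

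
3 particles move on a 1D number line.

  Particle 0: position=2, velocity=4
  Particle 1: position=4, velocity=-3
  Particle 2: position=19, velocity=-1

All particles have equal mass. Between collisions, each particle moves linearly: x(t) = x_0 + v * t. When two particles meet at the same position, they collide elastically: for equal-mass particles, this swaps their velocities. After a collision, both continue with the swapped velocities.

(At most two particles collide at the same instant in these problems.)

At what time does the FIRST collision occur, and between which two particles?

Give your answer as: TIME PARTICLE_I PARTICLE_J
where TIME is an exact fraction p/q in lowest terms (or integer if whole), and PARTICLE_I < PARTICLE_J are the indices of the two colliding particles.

Answer: 2/7 0 1

Derivation:
Pair (0,1): pos 2,4 vel 4,-3 -> gap=2, closing at 7/unit, collide at t=2/7
Pair (1,2): pos 4,19 vel -3,-1 -> not approaching (rel speed -2 <= 0)
Earliest collision: t=2/7 between 0 and 1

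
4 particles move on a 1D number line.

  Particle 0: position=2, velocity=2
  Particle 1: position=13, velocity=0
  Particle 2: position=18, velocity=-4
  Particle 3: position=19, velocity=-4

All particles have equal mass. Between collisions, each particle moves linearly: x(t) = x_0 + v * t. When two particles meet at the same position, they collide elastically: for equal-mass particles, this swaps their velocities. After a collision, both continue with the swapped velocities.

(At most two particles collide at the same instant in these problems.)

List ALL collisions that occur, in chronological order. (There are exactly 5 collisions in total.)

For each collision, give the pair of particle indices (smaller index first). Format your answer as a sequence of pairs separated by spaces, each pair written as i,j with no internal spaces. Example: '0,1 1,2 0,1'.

Answer: 1,2 2,3 0,1 1,2 2,3

Derivation:
Collision at t=5/4: particles 1 and 2 swap velocities; positions: p0=9/2 p1=13 p2=13 p3=14; velocities now: v0=2 v1=-4 v2=0 v3=-4
Collision at t=3/2: particles 2 and 3 swap velocities; positions: p0=5 p1=12 p2=13 p3=13; velocities now: v0=2 v1=-4 v2=-4 v3=0
Collision at t=8/3: particles 0 and 1 swap velocities; positions: p0=22/3 p1=22/3 p2=25/3 p3=13; velocities now: v0=-4 v1=2 v2=-4 v3=0
Collision at t=17/6: particles 1 and 2 swap velocities; positions: p0=20/3 p1=23/3 p2=23/3 p3=13; velocities now: v0=-4 v1=-4 v2=2 v3=0
Collision at t=11/2: particles 2 and 3 swap velocities; positions: p0=-4 p1=-3 p2=13 p3=13; velocities now: v0=-4 v1=-4 v2=0 v3=2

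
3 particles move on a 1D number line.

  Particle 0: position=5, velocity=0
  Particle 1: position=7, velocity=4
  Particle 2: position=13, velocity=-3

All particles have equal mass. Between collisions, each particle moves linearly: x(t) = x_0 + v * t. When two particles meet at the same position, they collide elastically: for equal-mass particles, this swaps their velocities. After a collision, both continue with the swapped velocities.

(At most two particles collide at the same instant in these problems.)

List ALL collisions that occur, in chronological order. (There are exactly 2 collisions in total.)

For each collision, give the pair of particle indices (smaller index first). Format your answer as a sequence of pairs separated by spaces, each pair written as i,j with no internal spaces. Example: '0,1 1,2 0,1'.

Collision at t=6/7: particles 1 and 2 swap velocities; positions: p0=5 p1=73/7 p2=73/7; velocities now: v0=0 v1=-3 v2=4
Collision at t=8/3: particles 0 and 1 swap velocities; positions: p0=5 p1=5 p2=53/3; velocities now: v0=-3 v1=0 v2=4

Answer: 1,2 0,1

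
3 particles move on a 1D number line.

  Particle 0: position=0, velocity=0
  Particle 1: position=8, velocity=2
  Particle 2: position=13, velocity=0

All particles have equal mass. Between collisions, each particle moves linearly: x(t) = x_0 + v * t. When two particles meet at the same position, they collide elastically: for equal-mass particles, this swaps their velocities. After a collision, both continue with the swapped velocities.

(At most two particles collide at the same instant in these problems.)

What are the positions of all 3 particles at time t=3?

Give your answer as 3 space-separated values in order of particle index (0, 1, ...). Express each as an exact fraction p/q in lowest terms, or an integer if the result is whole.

Collision at t=5/2: particles 1 and 2 swap velocities; positions: p0=0 p1=13 p2=13; velocities now: v0=0 v1=0 v2=2
Advance to t=3 (no further collisions before then); velocities: v0=0 v1=0 v2=2; positions = 0 13 14

Answer: 0 13 14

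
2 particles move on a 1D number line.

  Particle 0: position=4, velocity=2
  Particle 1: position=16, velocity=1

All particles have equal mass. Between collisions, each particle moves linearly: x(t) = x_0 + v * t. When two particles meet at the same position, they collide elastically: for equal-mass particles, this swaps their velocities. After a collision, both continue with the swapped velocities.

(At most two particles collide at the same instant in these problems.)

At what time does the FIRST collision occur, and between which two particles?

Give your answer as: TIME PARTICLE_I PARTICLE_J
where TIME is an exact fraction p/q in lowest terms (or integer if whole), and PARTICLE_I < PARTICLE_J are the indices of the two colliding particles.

Pair (0,1): pos 4,16 vel 2,1 -> gap=12, closing at 1/unit, collide at t=12
Earliest collision: t=12 between 0 and 1

Answer: 12 0 1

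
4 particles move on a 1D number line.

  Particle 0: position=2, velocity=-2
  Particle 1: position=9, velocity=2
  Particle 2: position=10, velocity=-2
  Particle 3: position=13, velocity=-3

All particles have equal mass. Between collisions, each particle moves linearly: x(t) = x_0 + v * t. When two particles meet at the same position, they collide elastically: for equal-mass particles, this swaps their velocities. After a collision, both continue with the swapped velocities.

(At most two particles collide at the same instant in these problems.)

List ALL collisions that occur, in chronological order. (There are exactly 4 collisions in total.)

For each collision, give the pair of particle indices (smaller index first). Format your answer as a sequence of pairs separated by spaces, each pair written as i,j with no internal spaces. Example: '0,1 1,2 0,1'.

Collision at t=1/4: particles 1 and 2 swap velocities; positions: p0=3/2 p1=19/2 p2=19/2 p3=49/4; velocities now: v0=-2 v1=-2 v2=2 v3=-3
Collision at t=4/5: particles 2 and 3 swap velocities; positions: p0=2/5 p1=42/5 p2=53/5 p3=53/5; velocities now: v0=-2 v1=-2 v2=-3 v3=2
Collision at t=3: particles 1 and 2 swap velocities; positions: p0=-4 p1=4 p2=4 p3=15; velocities now: v0=-2 v1=-3 v2=-2 v3=2
Collision at t=11: particles 0 and 1 swap velocities; positions: p0=-20 p1=-20 p2=-12 p3=31; velocities now: v0=-3 v1=-2 v2=-2 v3=2

Answer: 1,2 2,3 1,2 0,1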